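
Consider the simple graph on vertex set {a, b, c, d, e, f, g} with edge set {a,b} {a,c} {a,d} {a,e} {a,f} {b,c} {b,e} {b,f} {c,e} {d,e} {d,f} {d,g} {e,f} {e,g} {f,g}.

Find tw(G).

A width-3 tree decomposition is:
Bags: B1 = {a, d, e, f}  B2 = {a, b, e, f}  B3 = {a, b, c, e}  B4 = {d, e, f, g}
Tree: B1–B2, B2–B3, B1–B4
Every bag has size at most 4, so the width is 4 − 1 = 3 and tw(G) ≤ 3. On the other hand G contains the 4-clique {a, b, c, e}. A clique must lie in a single bag of any decomposition, so no decomposition can have width below 3. Hence tw(G) = 3 exactly.

3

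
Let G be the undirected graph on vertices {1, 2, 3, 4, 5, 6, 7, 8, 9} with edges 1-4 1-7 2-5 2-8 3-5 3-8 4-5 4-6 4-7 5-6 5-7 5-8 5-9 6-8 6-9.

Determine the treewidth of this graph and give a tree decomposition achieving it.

Treewidth 2.
One such decomposition:
Bags: B1 = {5, 6, 8}  B2 = {3, 5, 8}  B3 = {5, 6, 9}  B4 = {2, 5, 8}  B5 = {4, 5, 6}  B6 = {4, 5, 7}  B7 = {1, 4, 7}
Tree: B1–B2, B1–B3, B1–B4, B3–B5, B5–B6, B6–B7

Each bag holds 3 vertices, so the decomposition has width 2, which upper-bounds the treewidth. For the lower bound, the 3 vertices {1, 4, 7} are pairwise adjacent, and any tree decomposition puts a clique entirely inside one bag — forcing width ≥ 2. Combining the bounds, tw(G) = 2.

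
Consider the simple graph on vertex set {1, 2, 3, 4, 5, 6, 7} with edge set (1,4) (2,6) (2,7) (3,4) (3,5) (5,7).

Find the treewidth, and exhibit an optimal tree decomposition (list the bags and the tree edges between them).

The largest bag has 2 vertices, giving width 1; this decomposition certifies tw(G) ≤ 1. Any graph with an edge has treewidth ≥ 1, and G has the edge 1–4. The upper and lower bounds meet at 1, so that is the treewidth.

Treewidth 1.
Bags: B1 = {1, 4}  B2 = {3, 4}  B3 = {3, 5}  B4 = {5, 7}  B5 = {2, 7}  B6 = {2, 6}
Tree: B1–B2, B2–B3, B3–B4, B4–B5, B5–B6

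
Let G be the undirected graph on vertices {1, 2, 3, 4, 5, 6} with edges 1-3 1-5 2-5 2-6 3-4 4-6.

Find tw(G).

A width-2 tree decomposition is:
Bags: B1 = {1, 3, 4}  B2 = {1, 4, 5}  B3 = {2, 4, 5}  B4 = {2, 4, 6}
Tree: B1–B2, B2–B3, B3–B4
Each bag holds 3 vertices, so the decomposition has width 2, which upper-bounds the treewidth. The edges 4–3–1–5–2–6–4 form a cycle, so G is not a tree and its treewidth is at least 2. Therefore the treewidth is 2.

2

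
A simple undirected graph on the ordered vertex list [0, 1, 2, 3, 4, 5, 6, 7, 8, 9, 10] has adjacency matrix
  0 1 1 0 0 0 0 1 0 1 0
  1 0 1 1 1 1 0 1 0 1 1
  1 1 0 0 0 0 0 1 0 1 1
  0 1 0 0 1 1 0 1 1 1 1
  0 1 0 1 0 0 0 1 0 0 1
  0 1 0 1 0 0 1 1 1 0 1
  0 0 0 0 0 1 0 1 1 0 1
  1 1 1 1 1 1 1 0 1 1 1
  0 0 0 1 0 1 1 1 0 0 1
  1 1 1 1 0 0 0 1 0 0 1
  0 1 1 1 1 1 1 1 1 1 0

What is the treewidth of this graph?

4

A width-4 tree decomposition is:
Bags: B1 = {1, 3, 4, 7, 10}  B2 = {1, 3, 5, 7, 10}  B3 = {1, 3, 7, 9, 10}  B4 = {1, 2, 7, 9, 10}  B5 = {0, 1, 2, 7, 9}  B6 = {3, 5, 7, 8, 10}  B7 = {5, 6, 7, 8, 10}
Tree: B1–B2, B1–B3, B3–B4, B4–B5, B2–B6, B6–B7
The largest bag has 5 vertices, giving width 4; this decomposition certifies tw(G) ≤ 4. Conversely, {0, 1, 2, 7, 9} is a clique of size 5, and the vertices of any clique must share a bag in every tree decomposition; so some bag has ≥ 5 vertices and tw(G) ≥ 4. The upper and lower bounds meet at 4, so that is the treewidth.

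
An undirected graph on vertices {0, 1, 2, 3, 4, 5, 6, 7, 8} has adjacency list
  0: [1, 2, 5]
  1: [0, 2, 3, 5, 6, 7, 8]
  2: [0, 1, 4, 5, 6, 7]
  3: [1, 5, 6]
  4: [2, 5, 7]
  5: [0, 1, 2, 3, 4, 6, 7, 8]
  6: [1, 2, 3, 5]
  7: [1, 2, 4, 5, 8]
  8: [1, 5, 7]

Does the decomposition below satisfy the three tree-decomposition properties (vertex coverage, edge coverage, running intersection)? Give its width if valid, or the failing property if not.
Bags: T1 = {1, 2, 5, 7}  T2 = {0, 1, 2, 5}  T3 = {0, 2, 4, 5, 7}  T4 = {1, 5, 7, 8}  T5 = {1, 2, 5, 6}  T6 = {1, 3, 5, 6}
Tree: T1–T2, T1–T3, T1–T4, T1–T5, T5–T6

No — bags containing vertex 0 are not connected in the tree.

A tree decomposition must satisfy three properties: every vertex lies in some bag; for every edge, both endpoints lie together in some bag; and for every vertex, the bags containing it form a connected subtree. Here bags containing vertex 0 are not connected in the tree, so the decomposition is invalid.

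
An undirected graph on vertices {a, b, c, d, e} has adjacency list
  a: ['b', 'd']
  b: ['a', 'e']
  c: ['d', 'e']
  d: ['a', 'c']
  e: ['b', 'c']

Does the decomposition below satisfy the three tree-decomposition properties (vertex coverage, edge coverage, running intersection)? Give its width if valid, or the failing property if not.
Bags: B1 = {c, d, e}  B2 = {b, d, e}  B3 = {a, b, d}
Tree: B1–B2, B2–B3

Yes; width 2.

Checking the three conditions: (i) the bags cover all of {a, b, c, d, e}; (ii) for each edge, some bag contains both endpoints; (iii) the bags containing any fixed vertex form a subtree. All hold, so the decomposition is valid with width 3 − 1 = 2.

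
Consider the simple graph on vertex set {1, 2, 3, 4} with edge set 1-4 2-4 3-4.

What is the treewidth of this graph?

A width-1 tree decomposition is:
Bags: B1 = {3, 4}  B2 = {1, 4}  B3 = {2, 4}
Tree: B1–B2, B1–B3
Each bag holds 2 vertices, so the decomposition has width 1, which upper-bounds the treewidth. Any graph with an edge has treewidth ≥ 1, and G has the edge 3–4. The upper and lower bounds meet at 1, so that is the treewidth.

1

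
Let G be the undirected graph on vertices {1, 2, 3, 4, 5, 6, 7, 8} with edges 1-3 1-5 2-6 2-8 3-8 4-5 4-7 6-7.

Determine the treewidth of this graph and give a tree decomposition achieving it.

The largest bag has 3 vertices, giving width 2; this decomposition certifies tw(G) ≤ 2. For the lower bound, G contains the cycle 7–6–2–8–3–1–5–4–7, so G is not a forest; only forests have treewidth ≤ 1, hence tw(G) ≥ 2. The upper and lower bounds meet at 2, so that is the treewidth.

Treewidth 2.
One such decomposition:
Bags: B1 = {2, 6, 7}  B2 = {2, 7, 8}  B3 = {3, 7, 8}  B4 = {1, 3, 7}  B5 = {1, 5, 7}  B6 = {4, 5, 7}
Tree: B1–B2, B2–B3, B3–B4, B4–B5, B5–B6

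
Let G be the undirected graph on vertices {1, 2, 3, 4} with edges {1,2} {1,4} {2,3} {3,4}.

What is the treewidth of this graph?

2

A width-2 tree decomposition is:
Bags: B1 = {2, 3, 4}  B2 = {1, 2, 4}
Tree: B1–B2
Every bag has size at most 3, so the width is 3 − 1 = 2 and tw(G) ≤ 2. Since 4–3–2–1–4 is a cycle in G, G is not acyclic. Forests are exactly the graphs of treewidth ≤ 1, so tw(G) ≥ 2. Therefore the treewidth is 2.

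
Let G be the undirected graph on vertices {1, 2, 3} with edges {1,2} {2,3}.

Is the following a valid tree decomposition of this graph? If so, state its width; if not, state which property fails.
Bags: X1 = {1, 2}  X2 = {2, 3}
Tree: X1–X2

Yes; width 1.

Checking the three conditions: (i) the bags cover all of {1, 2, 3}; (ii) for each edge, some bag contains both endpoints; (iii) the bags containing any fixed vertex form a subtree. All hold, so the decomposition is valid with width 2 − 1 = 1.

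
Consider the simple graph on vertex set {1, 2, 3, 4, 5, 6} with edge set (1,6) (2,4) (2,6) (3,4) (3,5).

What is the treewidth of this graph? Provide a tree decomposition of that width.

Treewidth 1.
One such decomposition:
Bags: B1 = {3, 5}  B2 = {3, 4}  B3 = {2, 4}  B4 = {2, 6}  B5 = {1, 6}
Tree: B1–B2, B2–B3, B3–B4, B4–B5

The largest bag has 2 vertices, giving width 1; this decomposition certifies tw(G) ≤ 1. Since G has at least one edge (e.g. 5–3), it is not an edgeless graph, so tw(G) ≥ 1. The upper and lower bounds meet at 1, so that is the treewidth.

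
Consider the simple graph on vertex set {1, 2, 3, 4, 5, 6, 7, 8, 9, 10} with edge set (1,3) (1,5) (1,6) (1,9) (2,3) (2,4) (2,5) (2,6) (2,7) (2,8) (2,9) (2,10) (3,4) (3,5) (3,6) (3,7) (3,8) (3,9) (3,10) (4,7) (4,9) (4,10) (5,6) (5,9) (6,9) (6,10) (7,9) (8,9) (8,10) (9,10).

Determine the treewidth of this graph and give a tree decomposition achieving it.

Treewidth 4.
One optimal decomposition is:
Bags: B1 = {2, 3, 4, 9, 10}  B2 = {2, 3, 6, 9, 10}  B3 = {2, 3, 5, 6, 9}  B4 = {1, 3, 5, 6, 9}  B5 = {2, 3, 8, 9, 10}  B6 = {2, 3, 4, 7, 9}
Tree: B1–B2, B2–B3, B3–B4, B1–B5, B1–B6

Every bag has size at most 5, so the width is 5 − 1 = 4 and tw(G) ≤ 4. For the lower bound, the 5 vertices {1, 3, 5, 6, 9} are pairwise adjacent, and any tree decomposition puts a clique entirely inside one bag — forcing width ≥ 4. Therefore the treewidth is 4.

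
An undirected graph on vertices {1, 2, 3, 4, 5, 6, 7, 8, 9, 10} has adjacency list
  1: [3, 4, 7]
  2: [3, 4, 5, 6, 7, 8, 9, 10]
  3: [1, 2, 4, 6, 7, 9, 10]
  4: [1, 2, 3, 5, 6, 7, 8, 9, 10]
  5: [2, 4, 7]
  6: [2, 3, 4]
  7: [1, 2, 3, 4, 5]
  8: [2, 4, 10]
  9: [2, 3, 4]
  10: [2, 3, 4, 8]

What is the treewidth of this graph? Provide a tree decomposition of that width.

Treewidth 3.
Bags: B1 = {2, 3, 4, 6}  B2 = {2, 3, 4, 9}  B3 = {2, 3, 4, 7}  B4 = {1, 3, 4, 7}  B5 = {2, 3, 4, 10}  B6 = {2, 4, 8, 10}  B7 = {2, 4, 5, 7}
Tree: B1–B2, B2–B3, B3–B4, B2–B5, B5–B6, B3–B7

Every bag has size at most 4, so the width is 4 − 1 = 3 and tw(G) ≤ 3. For the lower bound, the 4 vertices {1, 3, 4, 7} are pairwise adjacent, and any tree decomposition puts a clique entirely inside one bag — forcing width ≥ 3. Therefore the treewidth is 3.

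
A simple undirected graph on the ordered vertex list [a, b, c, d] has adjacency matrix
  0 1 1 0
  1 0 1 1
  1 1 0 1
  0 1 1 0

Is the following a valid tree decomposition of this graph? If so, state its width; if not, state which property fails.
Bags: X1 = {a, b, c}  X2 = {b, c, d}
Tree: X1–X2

Checking the three conditions: (i) the bags cover all of {a, b, c, d}; (ii) for each edge, some bag contains both endpoints; (iii) the bags containing any fixed vertex form a subtree. All hold, so the decomposition is valid with width 3 − 1 = 2.

Yes; width 2.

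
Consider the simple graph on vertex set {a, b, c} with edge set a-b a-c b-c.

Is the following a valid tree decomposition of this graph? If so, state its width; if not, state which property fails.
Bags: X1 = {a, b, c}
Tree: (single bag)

Every vertex of G appears in some bag (union = {a, b, c}); every edge is covered by a bag; and for each vertex v the set of bags containing v is connected in the bag tree. The decomposition is therefore valid. The largest bag has 3 vertices, so the width is 2.

Yes; width 2.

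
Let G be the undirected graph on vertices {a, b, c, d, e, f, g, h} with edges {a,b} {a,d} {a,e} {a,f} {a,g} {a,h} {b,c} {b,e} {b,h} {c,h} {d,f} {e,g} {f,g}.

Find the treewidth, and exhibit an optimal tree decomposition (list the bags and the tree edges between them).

Treewidth 2.
One such decomposition:
Bags: B1 = {a, f, g}  B2 = {a, e, g}  B3 = {a, b, e}  B4 = {a, b, h}  B5 = {a, d, f}  B6 = {b, c, h}
Tree: B1–B2, B2–B3, B3–B4, B1–B5, B4–B6

The largest bag has 3 vertices, giving width 2; this decomposition certifies tw(G) ≤ 2. For the lower bound, the 3 vertices {b, c, h} are pairwise adjacent, and any tree decomposition puts a clique entirely inside one bag — forcing width ≥ 2. Therefore the treewidth is 2.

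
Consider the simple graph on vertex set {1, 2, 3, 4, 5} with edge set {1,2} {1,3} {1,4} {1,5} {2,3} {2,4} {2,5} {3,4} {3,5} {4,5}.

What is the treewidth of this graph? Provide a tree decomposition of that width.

Treewidth 4.
One such decomposition:
Bags: B1 = {1, 2, 3, 4, 5}
Tree: (single bag)

A single bag containing all 5 vertices is trivially a valid decomposition of width 4. On the other hand G contains the 5-clique {1, 2, 3, 4, 5}. A clique must lie in a single bag of any decomposition, so no decomposition can have width below 4. Combining the bounds, tw(G) = 4.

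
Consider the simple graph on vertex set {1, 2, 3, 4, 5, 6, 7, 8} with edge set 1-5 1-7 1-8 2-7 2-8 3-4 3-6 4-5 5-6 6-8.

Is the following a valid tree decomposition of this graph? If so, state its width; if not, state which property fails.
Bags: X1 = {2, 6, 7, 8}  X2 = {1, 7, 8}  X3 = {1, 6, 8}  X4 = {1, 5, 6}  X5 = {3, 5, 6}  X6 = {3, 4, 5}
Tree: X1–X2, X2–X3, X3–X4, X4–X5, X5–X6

No — bags containing vertex 6 are not connected in the tree.

A tree decomposition must satisfy three properties: every vertex lies in some bag; for every edge, both endpoints lie together in some bag; and for every vertex, the bags containing it form a connected subtree. Here bags containing vertex 6 are not connected in the tree, so the decomposition is invalid.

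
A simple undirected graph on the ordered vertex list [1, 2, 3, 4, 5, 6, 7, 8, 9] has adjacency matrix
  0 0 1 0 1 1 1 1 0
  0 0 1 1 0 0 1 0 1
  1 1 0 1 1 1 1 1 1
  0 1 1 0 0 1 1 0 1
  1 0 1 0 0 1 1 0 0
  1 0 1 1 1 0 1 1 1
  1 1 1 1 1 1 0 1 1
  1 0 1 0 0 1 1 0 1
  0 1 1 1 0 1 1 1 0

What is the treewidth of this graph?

A width-4 tree decomposition is:
Bags: B1 = {3, 4, 6, 7, 9}  B2 = {3, 6, 7, 8, 9}  B3 = {2, 3, 4, 7, 9}  B4 = {1, 3, 6, 7, 8}  B5 = {1, 3, 5, 6, 7}
Tree: B1–B2, B1–B3, B2–B4, B4–B5
The largest bag has 5 vertices, giving width 4; this decomposition certifies tw(G) ≤ 4. For the lower bound, the 5 vertices {2, 3, 4, 7, 9} are pairwise adjacent, and any tree decomposition puts a clique entirely inside one bag — forcing width ≥ 4. Therefore the treewidth is 4.

4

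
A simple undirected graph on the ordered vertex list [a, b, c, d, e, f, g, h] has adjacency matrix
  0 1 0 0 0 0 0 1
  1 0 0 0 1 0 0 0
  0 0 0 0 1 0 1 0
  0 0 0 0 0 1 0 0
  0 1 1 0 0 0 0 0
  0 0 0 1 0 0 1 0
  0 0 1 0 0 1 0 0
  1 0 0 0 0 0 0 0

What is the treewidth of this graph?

A width-1 tree decomposition is:
Bags: B1 = {a, h}  B2 = {a, b}  B3 = {b, e}  B4 = {c, e}  B5 = {c, g}  B6 = {f, g}  B7 = {d, f}
Tree: B1–B2, B2–B3, B3–B4, B4–B5, B5–B6, B6–B7
Each bag holds 2 vertices, so the decomposition has width 1, which upper-bounds the treewidth. Since G has at least one edge (e.g. h–a), it is not an edgeless graph, so tw(G) ≥ 1. Therefore the treewidth is 1.

1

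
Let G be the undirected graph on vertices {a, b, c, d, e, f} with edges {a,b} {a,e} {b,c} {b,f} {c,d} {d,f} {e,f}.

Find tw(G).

2

A width-2 tree decomposition is:
Bags: B1 = {a, e, f}  B2 = {a, b, f}  B3 = {b, d, f}  B4 = {b, c, d}
Tree: B1–B2, B2–B3, B3–B4
Every bag has size at most 3, so the width is 3 − 1 = 2 and tw(G) ≤ 2. Since e–a–b–f–e is a cycle in G, G is not acyclic. Forests are exactly the graphs of treewidth ≤ 1, so tw(G) ≥ 2. Hence tw(G) = 2 exactly.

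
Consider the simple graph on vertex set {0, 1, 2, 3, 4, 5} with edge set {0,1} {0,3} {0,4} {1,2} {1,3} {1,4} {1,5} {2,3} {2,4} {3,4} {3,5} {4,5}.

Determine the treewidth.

A width-3 tree decomposition is:
Bags: B1 = {0, 1, 3, 4}  B2 = {1, 2, 3, 4}  B3 = {1, 3, 4, 5}
Tree: B1–B2, B2–B3
The largest bag has 4 vertices, giving width 3; this decomposition certifies tw(G) ≤ 3. Conversely, {0, 1, 3, 4} is a clique of size 4, and the vertices of any clique must share a bag in every tree decomposition; so some bag has ≥ 4 vertices and tw(G) ≥ 3. Hence tw(G) = 3 exactly.

3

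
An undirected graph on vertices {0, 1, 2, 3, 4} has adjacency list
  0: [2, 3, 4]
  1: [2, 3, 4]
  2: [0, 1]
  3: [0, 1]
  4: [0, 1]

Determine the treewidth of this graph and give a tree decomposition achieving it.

Treewidth 2.
One optimal decomposition is:
Bags: B1 = {0, 1, 4}  B2 = {0, 1, 2}  B3 = {0, 1, 3}
Tree: B1–B2, B2–B3

Each bag holds 3 vertices, so the decomposition has width 2, which upper-bounds the treewidth. For the lower bound, G contains the cycle 4–1–2–0–4, so G is not a forest; only forests have treewidth ≤ 1, hence tw(G) ≥ 2. Combining the bounds, tw(G) = 2.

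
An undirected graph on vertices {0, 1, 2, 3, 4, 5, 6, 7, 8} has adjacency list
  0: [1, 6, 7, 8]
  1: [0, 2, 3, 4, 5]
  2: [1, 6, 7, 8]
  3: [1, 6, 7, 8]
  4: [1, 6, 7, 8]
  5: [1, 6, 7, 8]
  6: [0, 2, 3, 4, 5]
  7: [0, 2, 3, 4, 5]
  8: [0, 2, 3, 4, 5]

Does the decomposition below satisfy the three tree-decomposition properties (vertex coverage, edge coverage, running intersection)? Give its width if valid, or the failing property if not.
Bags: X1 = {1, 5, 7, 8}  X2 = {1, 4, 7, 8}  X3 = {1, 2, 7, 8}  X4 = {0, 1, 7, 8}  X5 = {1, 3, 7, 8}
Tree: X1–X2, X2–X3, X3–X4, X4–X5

A tree decomposition must satisfy three properties: every vertex lies in some bag; for every edge, both endpoints lie together in some bag; and for every vertex, the bags containing it form a connected subtree. Here vertex 6 appears in no bag, so the decomposition is invalid.

No — vertex 6 appears in no bag.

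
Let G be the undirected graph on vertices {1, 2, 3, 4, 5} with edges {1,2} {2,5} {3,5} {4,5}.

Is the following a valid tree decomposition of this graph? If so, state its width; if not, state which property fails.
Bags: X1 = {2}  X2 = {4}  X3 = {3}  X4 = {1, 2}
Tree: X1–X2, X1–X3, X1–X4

No — vertex 5 appears in no bag.

A tree decomposition must satisfy three properties: every vertex lies in some bag; for every edge, both endpoints lie together in some bag; and for every vertex, the bags containing it form a connected subtree. Here vertex 5 appears in no bag, so the decomposition is invalid.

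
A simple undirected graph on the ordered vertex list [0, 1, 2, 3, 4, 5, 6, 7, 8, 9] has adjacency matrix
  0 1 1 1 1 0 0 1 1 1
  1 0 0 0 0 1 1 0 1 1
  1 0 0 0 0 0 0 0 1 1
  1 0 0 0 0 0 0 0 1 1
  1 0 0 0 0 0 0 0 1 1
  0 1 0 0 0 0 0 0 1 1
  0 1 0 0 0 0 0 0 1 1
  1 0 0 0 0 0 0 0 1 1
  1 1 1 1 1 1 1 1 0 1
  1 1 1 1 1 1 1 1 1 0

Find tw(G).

3

A width-3 tree decomposition is:
Bags: B1 = {0, 4, 8, 9}  B2 = {0, 1, 8, 9}  B3 = {1, 5, 8, 9}  B4 = {1, 6, 8, 9}  B5 = {0, 2, 8, 9}  B6 = {0, 7, 8, 9}  B7 = {0, 3, 8, 9}
Tree: B1–B2, B2–B3, B3–B4, B1–B5, B5–B6, B6–B7
Each bag holds 4 vertices, so the decomposition has width 3, which upper-bounds the treewidth. Conversely, {0, 1, 8, 9} is a clique of size 4, and the vertices of any clique must share a bag in every tree decomposition; so some bag has ≥ 4 vertices and tw(G) ≥ 3. Hence tw(G) = 3 exactly.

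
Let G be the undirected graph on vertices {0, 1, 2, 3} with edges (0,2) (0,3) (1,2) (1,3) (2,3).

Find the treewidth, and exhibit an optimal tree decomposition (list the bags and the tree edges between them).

The largest bag has 3 vertices, giving width 2; this decomposition certifies tw(G) ≤ 2. For the lower bound, the 3 vertices {0, 2, 3} are pairwise adjacent, and any tree decomposition puts a clique entirely inside one bag — forcing width ≥ 2. Hence tw(G) = 2 exactly.

Treewidth 2.
One optimal decomposition is:
Bags: B1 = {1, 2, 3}  B2 = {0, 2, 3}
Tree: B1–B2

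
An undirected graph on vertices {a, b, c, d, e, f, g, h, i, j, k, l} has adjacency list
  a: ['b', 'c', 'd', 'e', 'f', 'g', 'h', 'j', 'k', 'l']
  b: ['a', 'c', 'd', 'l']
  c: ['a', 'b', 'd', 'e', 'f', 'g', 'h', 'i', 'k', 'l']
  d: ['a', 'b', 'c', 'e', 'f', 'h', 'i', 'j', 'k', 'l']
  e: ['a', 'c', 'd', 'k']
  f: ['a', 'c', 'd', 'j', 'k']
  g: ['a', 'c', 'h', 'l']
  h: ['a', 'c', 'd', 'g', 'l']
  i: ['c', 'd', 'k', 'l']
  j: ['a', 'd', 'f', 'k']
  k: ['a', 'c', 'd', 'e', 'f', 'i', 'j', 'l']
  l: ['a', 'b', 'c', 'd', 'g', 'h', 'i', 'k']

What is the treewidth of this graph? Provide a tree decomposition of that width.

The largest bag has 5 vertices, giving width 4; this decomposition certifies tw(G) ≤ 4. Conversely, {a, d, f, j, k} is a clique of size 5, and the vertices of any clique must share a bag in every tree decomposition; so some bag has ≥ 5 vertices and tw(G) ≥ 4. The upper and lower bounds meet at 4, so that is the treewidth.

Treewidth 4.
Bags: B1 = {a, c, d, k, l}  B2 = {c, d, i, k, l}  B3 = {a, c, d, h, l}  B4 = {a, c, d, e, k}  B5 = {a, c, d, f, k}  B6 = {a, d, f, j, k}  B7 = {a, b, c, d, l}  B8 = {a, c, g, h, l}
Tree: B1–B2, B1–B3, B1–B4, B1–B5, B5–B6, B3–B7, B3–B8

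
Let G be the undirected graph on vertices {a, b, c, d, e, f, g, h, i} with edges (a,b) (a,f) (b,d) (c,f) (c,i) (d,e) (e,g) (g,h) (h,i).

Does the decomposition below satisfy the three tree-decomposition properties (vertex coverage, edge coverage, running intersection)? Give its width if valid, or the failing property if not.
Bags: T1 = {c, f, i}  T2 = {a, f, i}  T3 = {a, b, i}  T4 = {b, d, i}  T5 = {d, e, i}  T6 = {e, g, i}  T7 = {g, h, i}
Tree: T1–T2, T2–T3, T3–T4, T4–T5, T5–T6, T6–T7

Every vertex of G appears in some bag (union = {a, b, c, d, e, f, g, h, i}); every edge is covered by a bag; and for each vertex v the set of bags containing v is connected in the bag tree. The decomposition is therefore valid. The largest bag has 3 vertices, so the width is 2.

Yes; width 2.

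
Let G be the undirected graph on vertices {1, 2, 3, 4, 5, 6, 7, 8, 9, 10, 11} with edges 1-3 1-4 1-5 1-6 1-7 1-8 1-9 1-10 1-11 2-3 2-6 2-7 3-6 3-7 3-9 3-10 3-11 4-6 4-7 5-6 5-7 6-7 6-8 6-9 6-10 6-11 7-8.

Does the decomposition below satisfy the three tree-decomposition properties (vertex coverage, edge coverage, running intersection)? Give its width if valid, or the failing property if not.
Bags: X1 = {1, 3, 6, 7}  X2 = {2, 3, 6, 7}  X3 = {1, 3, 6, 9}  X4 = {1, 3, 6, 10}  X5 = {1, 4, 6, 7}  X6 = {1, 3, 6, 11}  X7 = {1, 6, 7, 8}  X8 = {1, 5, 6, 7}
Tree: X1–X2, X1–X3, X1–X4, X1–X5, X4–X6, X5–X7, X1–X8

Yes; width 3.

Every vertex of G appears in some bag (union = {1, 2, 3, 4, 5, 6, 7, 8, 9, 10, 11}); every edge is covered by a bag; and for each vertex v the set of bags containing v is connected in the bag tree. The decomposition is therefore valid. The largest bag has 4 vertices, so the width is 3.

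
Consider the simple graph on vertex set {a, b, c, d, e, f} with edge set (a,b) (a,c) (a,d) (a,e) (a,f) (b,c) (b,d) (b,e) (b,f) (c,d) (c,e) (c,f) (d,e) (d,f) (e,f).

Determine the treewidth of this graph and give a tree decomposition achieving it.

Treewidth 5.
One optimal decomposition is:
Bags: B1 = {a, b, c, d, e, f}
Tree: (single bag)

A single bag containing all 6 vertices is trivially a valid decomposition of width 5. Conversely, {a, b, c, d, e, f} is a clique of size 6, and the vertices of any clique must share a bag in every tree decomposition; so some bag has ≥ 6 vertices and tw(G) ≥ 5. Hence tw(G) = 5 exactly.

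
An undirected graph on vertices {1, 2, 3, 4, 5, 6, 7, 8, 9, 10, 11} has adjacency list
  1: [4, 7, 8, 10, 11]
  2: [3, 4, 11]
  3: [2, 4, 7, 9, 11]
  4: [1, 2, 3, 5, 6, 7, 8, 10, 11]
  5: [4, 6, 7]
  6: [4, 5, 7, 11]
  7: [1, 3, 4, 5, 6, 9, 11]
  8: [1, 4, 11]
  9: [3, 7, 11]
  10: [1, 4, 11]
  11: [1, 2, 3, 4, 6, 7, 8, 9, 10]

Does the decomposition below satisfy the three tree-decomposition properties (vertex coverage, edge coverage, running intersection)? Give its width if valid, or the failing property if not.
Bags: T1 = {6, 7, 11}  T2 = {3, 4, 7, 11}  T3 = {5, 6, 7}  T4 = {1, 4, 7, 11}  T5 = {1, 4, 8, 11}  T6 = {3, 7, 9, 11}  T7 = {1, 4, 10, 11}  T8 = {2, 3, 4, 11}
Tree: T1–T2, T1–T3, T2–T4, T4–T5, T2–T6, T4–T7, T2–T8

A tree decomposition must satisfy three properties: every vertex lies in some bag; for every edge, both endpoints lie together in some bag; and for every vertex, the bags containing it form a connected subtree. Here edge (4,6) lies in no bag, so the decomposition is invalid.

No — edge (4,6) lies in no bag.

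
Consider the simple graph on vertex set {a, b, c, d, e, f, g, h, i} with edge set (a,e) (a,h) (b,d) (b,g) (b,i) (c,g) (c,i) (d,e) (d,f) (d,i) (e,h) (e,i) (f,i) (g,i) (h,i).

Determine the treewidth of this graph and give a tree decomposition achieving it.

Every bag has size at most 3, so the width is 3 − 1 = 2 and tw(G) ≤ 2. On the other hand G contains the 3-clique {a, e, h}. A clique must lie in a single bag of any decomposition, so no decomposition can have width below 2. Hence tw(G) = 2 exactly.

Treewidth 2.
One such decomposition:
Bags: B1 = {d, e, i}  B2 = {b, d, i}  B3 = {b, g, i}  B4 = {d, f, i}  B5 = {c, g, i}  B6 = {e, h, i}  B7 = {a, e, h}
Tree: B1–B2, B2–B3, B1–B4, B3–B5, B1–B6, B6–B7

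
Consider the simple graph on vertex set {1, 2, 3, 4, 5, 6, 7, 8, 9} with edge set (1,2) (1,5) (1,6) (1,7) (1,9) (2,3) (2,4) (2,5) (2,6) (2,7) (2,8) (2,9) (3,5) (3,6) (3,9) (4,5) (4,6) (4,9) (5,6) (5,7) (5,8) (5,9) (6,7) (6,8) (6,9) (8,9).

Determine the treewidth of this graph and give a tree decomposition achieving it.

The largest bag has 5 vertices, giving width 4; this decomposition certifies tw(G) ≤ 4. On the other hand G contains the 5-clique {2, 5, 6, 8, 9}. A clique must lie in a single bag of any decomposition, so no decomposition can have width below 4. Hence tw(G) = 4 exactly.

Treewidth 4.
One such decomposition:
Bags: B1 = {1, 2, 5, 6, 7}  B2 = {1, 2, 5, 6, 9}  B3 = {2, 5, 6, 8, 9}  B4 = {2, 3, 5, 6, 9}  B5 = {2, 4, 5, 6, 9}
Tree: B1–B2, B2–B3, B3–B4, B4–B5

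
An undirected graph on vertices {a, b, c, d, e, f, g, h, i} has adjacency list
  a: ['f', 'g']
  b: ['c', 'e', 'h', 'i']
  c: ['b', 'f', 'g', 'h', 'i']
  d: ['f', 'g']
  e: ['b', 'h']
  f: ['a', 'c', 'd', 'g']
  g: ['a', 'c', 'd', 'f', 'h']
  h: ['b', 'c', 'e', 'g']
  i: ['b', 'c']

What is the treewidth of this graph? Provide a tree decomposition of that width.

The largest bag has 3 vertices, giving width 2; this decomposition certifies tw(G) ≤ 2. On the other hand G contains the 3-clique {c, g, h}. A clique must lie in a single bag of any decomposition, so no decomposition can have width below 2. Combining the bounds, tw(G) = 2.

Treewidth 2.
One optimal decomposition is:
Bags: B1 = {c, f, g}  B2 = {c, g, h}  B3 = {a, f, g}  B4 = {d, f, g}  B5 = {b, c, h}  B6 = {b, e, h}  B7 = {b, c, i}
Tree: B1–B2, B1–B3, B1–B4, B2–B5, B5–B6, B5–B7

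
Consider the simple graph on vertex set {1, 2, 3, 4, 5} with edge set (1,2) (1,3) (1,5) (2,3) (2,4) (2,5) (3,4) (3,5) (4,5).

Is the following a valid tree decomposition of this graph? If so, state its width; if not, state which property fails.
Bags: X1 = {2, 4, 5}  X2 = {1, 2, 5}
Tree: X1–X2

No — vertex 3 appears in no bag.

A tree decomposition must satisfy three properties: every vertex lies in some bag; for every edge, both endpoints lie together in some bag; and for every vertex, the bags containing it form a connected subtree. Here vertex 3 appears in no bag, so the decomposition is invalid.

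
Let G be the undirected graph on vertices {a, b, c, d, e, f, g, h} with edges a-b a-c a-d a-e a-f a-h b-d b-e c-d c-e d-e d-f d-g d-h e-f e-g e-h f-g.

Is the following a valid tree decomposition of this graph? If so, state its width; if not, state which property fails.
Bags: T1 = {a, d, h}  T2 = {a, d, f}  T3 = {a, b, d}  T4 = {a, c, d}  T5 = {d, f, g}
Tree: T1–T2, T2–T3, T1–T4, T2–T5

A tree decomposition must satisfy three properties: every vertex lies in some bag; for every edge, both endpoints lie together in some bag; and for every vertex, the bags containing it form a connected subtree. Here vertex e appears in no bag, so the decomposition is invalid.

No — vertex e appears in no bag.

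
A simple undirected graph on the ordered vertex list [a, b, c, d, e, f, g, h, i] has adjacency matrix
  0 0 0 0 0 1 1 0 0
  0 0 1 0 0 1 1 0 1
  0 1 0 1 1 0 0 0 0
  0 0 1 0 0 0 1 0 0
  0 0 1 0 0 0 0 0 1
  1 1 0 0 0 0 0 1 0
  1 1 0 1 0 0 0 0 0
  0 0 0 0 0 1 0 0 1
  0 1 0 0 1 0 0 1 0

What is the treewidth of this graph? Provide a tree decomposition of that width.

Treewidth 3.
One optimal decomposition is:
Bags: B1 = {a, f, g, h}  B2 = {b, f, g, h}  B3 = {b, g, h, i}  B4 = {b, d, g, i}  B5 = {b, c, d, i}  B6 = {c, d, e, i}
Tree: B1–B2, B2–B3, B3–B4, B4–B5, B5–B6

Each bag holds 4 vertices, so the decomposition has width 3, which upper-bounds the treewidth. For the lower bound: the 4 vertex sets {a,f,h}, {g}, {b}, {c,d,e,i} are disjoint, each induces a connected subgraph, and every pair is joined by at least one edge of G. Contracting each set to a single vertex therefore yields K_{4} as a minor, and since treewidth is minor-monotone, tw(G) ≥ tw(K_{4}) = 3. The upper and lower bounds meet at 3, so that is the treewidth.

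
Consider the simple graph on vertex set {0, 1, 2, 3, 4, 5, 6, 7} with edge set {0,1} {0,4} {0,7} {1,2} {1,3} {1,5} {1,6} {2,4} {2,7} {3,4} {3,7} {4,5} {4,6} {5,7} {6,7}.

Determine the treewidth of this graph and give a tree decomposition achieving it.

Treewidth 3.
One such decomposition:
Bags: B1 = {1, 2, 4, 7}  B2 = {1, 4, 5, 7}  B3 = {0, 1, 4, 7}  B4 = {1, 3, 4, 7}  B5 = {1, 4, 6, 7}
Tree: B1–B2, B2–B3, B3–B4, B4–B5

Each bag holds 4 vertices, so the decomposition has width 3, which upper-bounds the treewidth. For the lower bound: the 4 vertex sets {2,4}, {1,5}, {7}, {0} are disjoint, each induces a connected subgraph, and every pair is joined by at least one edge of G. Contracting each set to a single vertex therefore yields K_{4} as a minor, and since treewidth is minor-monotone, tw(G) ≥ tw(K_{4}) = 3. Hence tw(G) = 3 exactly.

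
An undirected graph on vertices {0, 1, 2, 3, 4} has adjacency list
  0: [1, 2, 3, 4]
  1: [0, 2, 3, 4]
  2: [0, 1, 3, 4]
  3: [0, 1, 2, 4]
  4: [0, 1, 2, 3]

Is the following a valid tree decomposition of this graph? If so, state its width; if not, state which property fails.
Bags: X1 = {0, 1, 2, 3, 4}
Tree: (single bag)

Yes; width 4.

Vertex coverage: the bags together contain {0, 1, 2, 3, 4}, the full vertex set. Edge coverage: each edge of G has both endpoints in at least one bag. Running intersection: for every vertex, the bags containing it form a connected subtree. All three properties hold, so this is a valid tree decomposition of width max|bag| − 1 = 4, and hence tw(G) ≤ 4.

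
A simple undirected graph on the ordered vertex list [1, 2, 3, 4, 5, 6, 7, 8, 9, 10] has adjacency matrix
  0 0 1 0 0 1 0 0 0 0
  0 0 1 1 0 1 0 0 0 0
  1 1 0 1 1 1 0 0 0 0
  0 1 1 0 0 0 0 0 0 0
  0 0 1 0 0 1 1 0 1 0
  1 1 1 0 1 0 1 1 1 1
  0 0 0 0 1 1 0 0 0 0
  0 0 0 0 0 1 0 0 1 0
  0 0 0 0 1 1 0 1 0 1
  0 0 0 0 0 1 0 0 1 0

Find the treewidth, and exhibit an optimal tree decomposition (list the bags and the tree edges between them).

The largest bag has 3 vertices, giving width 2; this decomposition certifies tw(G) ≤ 2. On the other hand G contains the 3-clique {2, 3, 4}. A clique must lie in a single bag of any decomposition, so no decomposition can have width below 2. Therefore the treewidth is 2.

Treewidth 2.
Bags: B1 = {6, 9, 10}  B2 = {5, 6, 9}  B3 = {3, 5, 6}  B4 = {2, 3, 6}  B5 = {2, 3, 4}  B6 = {1, 3, 6}  B7 = {6, 8, 9}  B8 = {5, 6, 7}
Tree: B1–B2, B2–B3, B3–B4, B4–B5, B3–B6, B2–B7, B2–B8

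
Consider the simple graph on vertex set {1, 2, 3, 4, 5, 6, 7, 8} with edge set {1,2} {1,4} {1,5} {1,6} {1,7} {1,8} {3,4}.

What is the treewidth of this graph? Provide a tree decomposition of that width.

Every bag has size at most 2, so the width is 2 − 1 = 1 and tw(G) ≤ 1. G has an edge, so its treewidth is at least 1. Combining the bounds, tw(G) = 1.

Treewidth 1.
Bags: B1 = {1, 6}  B2 = {1, 2}  B3 = {1, 5}  B4 = {1, 8}  B5 = {1, 7}  B6 = {1, 4}  B7 = {3, 4}
Tree: B1–B2, B1–B3, B1–B4, B4–B5, B2–B6, B6–B7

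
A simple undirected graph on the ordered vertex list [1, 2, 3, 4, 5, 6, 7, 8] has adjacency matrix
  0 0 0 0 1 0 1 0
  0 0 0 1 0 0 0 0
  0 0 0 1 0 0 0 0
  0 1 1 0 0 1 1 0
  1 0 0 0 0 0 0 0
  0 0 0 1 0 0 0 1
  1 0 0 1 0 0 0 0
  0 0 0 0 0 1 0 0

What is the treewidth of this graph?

1

A width-1 tree decomposition is:
Bags: B1 = {4, 7}  B2 = {4, 6}  B3 = {2, 4}  B4 = {1, 7}  B5 = {6, 8}  B6 = {3, 4}  B7 = {1, 5}
Tree: B1–B2, B1–B3, B1–B4, B2–B5, B1–B6, B4–B7
Every bag has size at most 2, so the width is 2 − 1 = 1 and tw(G) ≤ 1. Any graph with an edge has treewidth ≥ 1, and G has the edge 7–4. The upper and lower bounds meet at 1, so that is the treewidth.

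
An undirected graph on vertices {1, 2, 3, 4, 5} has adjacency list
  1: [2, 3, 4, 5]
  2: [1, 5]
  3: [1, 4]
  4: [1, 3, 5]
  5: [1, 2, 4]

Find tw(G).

2

A width-2 tree decomposition is:
Bags: B1 = {1, 2, 5}  B2 = {1, 4, 5}  B3 = {1, 3, 4}
Tree: B1–B2, B2–B3
Each bag holds 3 vertices, so the decomposition has width 2, which upper-bounds the treewidth. For the lower bound, the 3 vertices {1, 2, 5} are pairwise adjacent, and any tree decomposition puts a clique entirely inside one bag — forcing width ≥ 2. The upper and lower bounds meet at 2, so that is the treewidth.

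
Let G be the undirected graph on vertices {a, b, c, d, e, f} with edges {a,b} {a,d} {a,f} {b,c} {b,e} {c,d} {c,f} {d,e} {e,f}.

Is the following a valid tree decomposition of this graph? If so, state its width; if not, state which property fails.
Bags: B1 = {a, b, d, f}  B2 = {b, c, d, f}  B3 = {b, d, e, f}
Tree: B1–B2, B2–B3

Yes; width 3.

Every vertex of G appears in some bag (union = {a, b, c, d, e, f}); every edge is covered by a bag; and for each vertex v the set of bags containing v is connected in the bag tree. The decomposition is therefore valid. The largest bag has 4 vertices, so the width is 3.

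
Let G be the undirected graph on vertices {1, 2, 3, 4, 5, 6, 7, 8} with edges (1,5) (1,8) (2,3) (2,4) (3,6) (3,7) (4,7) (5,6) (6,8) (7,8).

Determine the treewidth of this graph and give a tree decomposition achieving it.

Treewidth 2.
One such decomposition:
Bags: B1 = {2, 4, 7}  B2 = {2, 3, 7}  B3 = {3, 7, 8}  B4 = {3, 6, 8}  B5 = {1, 6, 8}  B6 = {1, 5, 6}
Tree: B1–B2, B2–B3, B3–B4, B4–B5, B5–B6

Every bag has size at most 3, so the width is 3 − 1 = 2 and tw(G) ≤ 2. Since 4–2–3–7–4 is a cycle in G, G is not acyclic. Forests are exactly the graphs of treewidth ≤ 1, so tw(G) ≥ 2. The upper and lower bounds meet at 2, so that is the treewidth.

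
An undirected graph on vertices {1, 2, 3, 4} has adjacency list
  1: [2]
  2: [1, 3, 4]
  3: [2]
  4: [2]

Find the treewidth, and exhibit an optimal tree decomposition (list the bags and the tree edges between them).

Treewidth 1.
One such decomposition:
Bags: B1 = {2, 4}  B2 = {2, 3}  B3 = {1, 2}
Tree: B1–B2, B1–B3

The largest bag has 2 vertices, giving width 1; this decomposition certifies tw(G) ≤ 1. G has an edge, so its treewidth is at least 1. Combining the bounds, tw(G) = 1.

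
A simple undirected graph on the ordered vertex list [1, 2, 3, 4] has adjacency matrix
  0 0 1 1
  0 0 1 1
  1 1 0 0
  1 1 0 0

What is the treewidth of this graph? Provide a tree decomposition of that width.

Every bag has size at most 3, so the width is 3 − 1 = 2 and tw(G) ≤ 2. The edges 3–2–4–1–3 form a cycle, so G is not a tree and its treewidth is at least 2. Therefore the treewidth is 2.

Treewidth 2.
One such decomposition:
Bags: B1 = {2, 3, 4}  B2 = {1, 3, 4}
Tree: B1–B2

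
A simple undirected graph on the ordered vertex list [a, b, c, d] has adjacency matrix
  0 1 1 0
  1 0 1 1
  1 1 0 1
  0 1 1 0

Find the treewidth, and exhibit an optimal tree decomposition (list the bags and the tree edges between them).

The largest bag has 3 vertices, giving width 2; this decomposition certifies tw(G) ≤ 2. For the lower bound, the 3 vertices {b, c, d} are pairwise adjacent, and any tree decomposition puts a clique entirely inside one bag — forcing width ≥ 2. Therefore the treewidth is 2.

Treewidth 2.
One such decomposition:
Bags: B1 = {b, c, d}  B2 = {a, b, c}
Tree: B1–B2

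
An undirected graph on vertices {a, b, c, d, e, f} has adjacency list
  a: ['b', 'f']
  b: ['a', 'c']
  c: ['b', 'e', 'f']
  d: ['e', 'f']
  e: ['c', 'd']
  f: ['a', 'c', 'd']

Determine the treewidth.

A width-2 tree decomposition is:
Bags: B1 = {a, b, c}  B2 = {a, c, f}  B3 = {c, e, f}  B4 = {d, e, f}
Tree: B1–B2, B2–B3, B3–B4
Each bag holds 3 vertices, so the decomposition has width 2, which upper-bounds the treewidth. For the lower bound, G contains the cycle b–a–f–c–b, so G is not a forest; only forests have treewidth ≤ 1, hence tw(G) ≥ 2. The upper and lower bounds meet at 2, so that is the treewidth.

2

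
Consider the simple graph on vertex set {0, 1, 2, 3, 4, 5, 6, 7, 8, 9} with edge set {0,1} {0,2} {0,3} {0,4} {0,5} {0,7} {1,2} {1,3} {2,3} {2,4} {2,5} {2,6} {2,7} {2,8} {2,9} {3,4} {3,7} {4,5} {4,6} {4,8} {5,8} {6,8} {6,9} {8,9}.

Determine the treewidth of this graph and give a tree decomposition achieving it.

Each bag holds 4 vertices, so the decomposition has width 3, which upper-bounds the treewidth. For the lower bound, the 4 vertices {0, 1, 2, 3} are pairwise adjacent, and any tree decomposition puts a clique entirely inside one bag — forcing width ≥ 3. The upper and lower bounds meet at 3, so that is the treewidth.

Treewidth 3.
Bags: B1 = {0, 2, 4, 5}  B2 = {0, 2, 3, 4}  B3 = {2, 4, 5, 8}  B4 = {2, 4, 6, 8}  B5 = {0, 2, 3, 7}  B6 = {0, 1, 2, 3}  B7 = {2, 6, 8, 9}
Tree: B1–B2, B1–B3, B3–B4, B2–B5, B2–B6, B4–B7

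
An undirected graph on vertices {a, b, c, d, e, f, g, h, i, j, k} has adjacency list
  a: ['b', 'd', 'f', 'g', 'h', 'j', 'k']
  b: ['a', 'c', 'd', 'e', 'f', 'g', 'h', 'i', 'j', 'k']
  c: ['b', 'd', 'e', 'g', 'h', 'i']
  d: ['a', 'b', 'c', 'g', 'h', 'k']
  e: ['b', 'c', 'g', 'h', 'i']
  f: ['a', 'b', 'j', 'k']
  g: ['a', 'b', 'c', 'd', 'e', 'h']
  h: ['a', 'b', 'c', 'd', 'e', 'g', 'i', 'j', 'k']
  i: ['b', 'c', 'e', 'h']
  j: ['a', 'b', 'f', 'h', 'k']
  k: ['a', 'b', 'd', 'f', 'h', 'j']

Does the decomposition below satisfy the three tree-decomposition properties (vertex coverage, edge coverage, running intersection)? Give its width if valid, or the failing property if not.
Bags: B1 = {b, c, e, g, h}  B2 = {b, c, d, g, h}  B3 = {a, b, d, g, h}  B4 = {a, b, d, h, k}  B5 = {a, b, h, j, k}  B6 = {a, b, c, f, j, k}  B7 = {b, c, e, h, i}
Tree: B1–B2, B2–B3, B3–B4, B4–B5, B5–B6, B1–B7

No — bags containing vertex c are not connected in the tree.

A tree decomposition must satisfy three properties: every vertex lies in some bag; for every edge, both endpoints lie together in some bag; and for every vertex, the bags containing it form a connected subtree. Here bags containing vertex c are not connected in the tree, so the decomposition is invalid.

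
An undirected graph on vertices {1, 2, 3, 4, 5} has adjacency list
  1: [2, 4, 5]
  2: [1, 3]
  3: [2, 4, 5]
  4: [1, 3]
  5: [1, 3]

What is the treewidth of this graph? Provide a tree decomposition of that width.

Treewidth 2.
One optimal decomposition is:
Bags: B1 = {1, 2, 3}  B2 = {1, 3, 5}  B3 = {1, 3, 4}
Tree: B1–B2, B2–B3

Every bag has size at most 3, so the width is 3 − 1 = 2 and tw(G) ≤ 2. Since 3–2–1–5–3 is a cycle in G, G is not acyclic. Forests are exactly the graphs of treewidth ≤ 1, so tw(G) ≥ 2. Combining the bounds, tw(G) = 2.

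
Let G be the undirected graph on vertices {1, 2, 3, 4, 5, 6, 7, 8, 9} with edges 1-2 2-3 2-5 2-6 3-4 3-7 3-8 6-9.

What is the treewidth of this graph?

1

A width-1 tree decomposition is:
Bags: B1 = {1, 2}  B2 = {2, 6}  B3 = {2, 3}  B4 = {3, 7}  B5 = {3, 4}  B6 = {3, 8}  B7 = {6, 9}  B8 = {2, 5}
Tree: B1–B2, B2–B3, B3–B4, B4–B5, B3–B6, B2–B7, B2–B8
The largest bag has 2 vertices, giving width 1; this decomposition certifies tw(G) ≤ 1. G has an edge, so its treewidth is at least 1. Hence tw(G) = 1 exactly.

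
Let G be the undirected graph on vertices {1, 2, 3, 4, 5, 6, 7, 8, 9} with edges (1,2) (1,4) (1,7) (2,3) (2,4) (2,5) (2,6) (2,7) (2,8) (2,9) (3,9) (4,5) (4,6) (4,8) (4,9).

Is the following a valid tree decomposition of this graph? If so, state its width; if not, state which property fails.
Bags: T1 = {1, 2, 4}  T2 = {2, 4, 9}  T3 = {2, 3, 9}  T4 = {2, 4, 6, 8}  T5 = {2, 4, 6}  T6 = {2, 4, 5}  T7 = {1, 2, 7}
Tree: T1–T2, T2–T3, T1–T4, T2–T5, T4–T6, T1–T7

No — bags containing vertex 6 are not connected in the tree.

A tree decomposition must satisfy three properties: every vertex lies in some bag; for every edge, both endpoints lie together in some bag; and for every vertex, the bags containing it form a connected subtree. Here bags containing vertex 6 are not connected in the tree, so the decomposition is invalid.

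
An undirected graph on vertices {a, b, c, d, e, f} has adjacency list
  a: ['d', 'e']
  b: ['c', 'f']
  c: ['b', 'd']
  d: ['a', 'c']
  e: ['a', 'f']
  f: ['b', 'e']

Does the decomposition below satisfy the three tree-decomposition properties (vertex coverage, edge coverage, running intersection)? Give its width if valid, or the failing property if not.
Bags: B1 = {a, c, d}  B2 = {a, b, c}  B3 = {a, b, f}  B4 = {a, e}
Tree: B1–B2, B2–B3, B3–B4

A tree decomposition must satisfy three properties: every vertex lies in some bag; for every edge, both endpoints lie together in some bag; and for every vertex, the bags containing it form a connected subtree. Here edge (f,e) lies in no bag, so the decomposition is invalid.

No — edge (f,e) lies in no bag.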